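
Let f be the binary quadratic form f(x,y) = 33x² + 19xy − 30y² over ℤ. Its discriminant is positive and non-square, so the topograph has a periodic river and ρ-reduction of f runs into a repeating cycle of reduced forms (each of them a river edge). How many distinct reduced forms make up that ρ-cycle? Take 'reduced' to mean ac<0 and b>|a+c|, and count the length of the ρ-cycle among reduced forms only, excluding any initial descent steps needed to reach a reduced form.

D = 4321, ⌊√D⌋ = 65
river: ρ → (-30,41,22)
river: ρ → (22,47,-24)
river: ρ → (-24,49,20)
river: ρ → (20,31,-42)
river: ρ → (-42,53,9)
river: ρ → (9,55,-36)
river: ρ → (-36,17,28)
river: ρ → (28,39,-25)
river: ρ → (-25,61,6)
river: ρ → (6,59,-35)
river: ρ → (-35,11,30)
river: ρ → (30,49,-16)
river: ρ → (-16,47,33)
river: ρ → (33,19,-30)
ρ-cycle length = 14 (tail of 0 descent steps not counted)

14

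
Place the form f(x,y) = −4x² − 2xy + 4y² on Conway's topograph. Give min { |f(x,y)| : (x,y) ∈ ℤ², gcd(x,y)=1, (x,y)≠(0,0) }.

descent: ρ → (4,2,-4)  [lands on river]
river: ρ → (-4,6,2)
river: ρ → (2,6,-4)
river: ρ → (-4,2,4)
river: ρ → (4,6,-2)
river: ρ → (-2,6,4)
closes: descent 1, river 6
min |a| on river = 2

2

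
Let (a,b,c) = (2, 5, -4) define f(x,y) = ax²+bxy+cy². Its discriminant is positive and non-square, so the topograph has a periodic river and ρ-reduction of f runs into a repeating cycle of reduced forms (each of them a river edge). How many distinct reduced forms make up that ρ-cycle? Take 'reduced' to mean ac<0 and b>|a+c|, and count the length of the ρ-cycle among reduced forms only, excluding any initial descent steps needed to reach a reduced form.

D = 57, ⌊√D⌋ = 7
river: ρ → (-4,3,3)
river: ρ → (3,3,-4)
river: ρ → (-4,5,2)
river: ρ → (2,7,-1)
river: ρ → (-1,7,2)
river: ρ → (2,5,-4)
ρ-cycle length = 6 (tail of 0 descent steps not counted)

6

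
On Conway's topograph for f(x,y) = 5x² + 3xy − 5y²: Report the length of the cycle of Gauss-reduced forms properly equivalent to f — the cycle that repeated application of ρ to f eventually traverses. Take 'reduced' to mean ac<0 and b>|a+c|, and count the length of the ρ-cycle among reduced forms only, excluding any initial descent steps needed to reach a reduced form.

D = 109, ⌊√D⌋ = 10
river: ρ → (-5,7,3)
river: ρ → (3,5,-7)
river: ρ → (-7,9,1)
river: ρ → (1,9,-7)
river: ρ → (-7,5,3)
river: ρ → (3,7,-5)
river: ρ → (-5,3,5)
river: ρ → (5,7,-3)
river: ρ → (-3,5,7)
river: ρ → (7,9,-1)
river: ρ → (-1,9,7)
river: ρ → (7,5,-3)
river: ρ → (-3,7,5)
river: ρ → (5,3,-5)
ρ-cycle length = 14 (tail of 0 descent steps not counted)

14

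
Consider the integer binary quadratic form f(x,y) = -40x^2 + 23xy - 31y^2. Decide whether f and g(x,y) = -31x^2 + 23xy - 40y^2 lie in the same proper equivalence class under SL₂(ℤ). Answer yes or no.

D₁ = -4431, D₂ = -4431
f is negative-definite; reduce −f:
−f: flip: (40,-23,31)→(31,23,40)
−f: reduced (well bottom): (31,23,40) with a≤c, −a<b≤a
flip sign back: reduced form of f is (-31,-23,-40)
g is negative-definite; reduce −g:
−g: reduced (well bottom): (31,-23,40) with a≤c, −a<b≤a
flip sign back: reduced form of g is (-31,23,-40)
reduced forms (-31, -23, -40) vs (-31, 23, -40) ⇒ inequivalent

no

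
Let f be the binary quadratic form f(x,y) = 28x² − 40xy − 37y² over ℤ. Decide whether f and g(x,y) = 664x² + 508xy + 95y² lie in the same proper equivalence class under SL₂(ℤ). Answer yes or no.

D₁ = 5744, D₂ = 5744
river cycle of f (length 14): (-37, 40, 28), (28, 72, -5), (-5, 68, 56), (56, 44, -17), (-17, 58, 35), (35, 12, -40), (-40, 68, 7), (7, 72, -20), (-20, 48, 43), (43, 38, -25), … (4 more)
river cycle of g (length 14): (-5, 68, 56), (56, 44, -17), (-17, 58, 35), (35, 12, -40), (-40, 68, 7), (7, 72, -20), (-20, 48, 43), (43, 38, -25), (-25, 62, 19), (19, 52, -40), … (4 more)
cycles coincide ⇒ equivalent

yes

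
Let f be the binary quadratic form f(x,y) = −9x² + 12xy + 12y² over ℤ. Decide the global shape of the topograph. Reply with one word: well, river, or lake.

D = b²−4ac = 12² − 4·(-9)·12 = 576
D = 24² is a perfect square ⇒ form factors over ℤ ⇒ lakes

lake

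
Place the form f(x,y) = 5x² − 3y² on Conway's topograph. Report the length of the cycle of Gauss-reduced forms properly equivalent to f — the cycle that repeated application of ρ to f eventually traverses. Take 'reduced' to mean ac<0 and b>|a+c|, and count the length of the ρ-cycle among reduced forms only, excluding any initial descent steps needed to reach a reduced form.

D = 60, ⌊√D⌋ = 7
descent: ρ → (-3,6,2)  [lands on river]
river: ρ → (2,6,-3)
ρ-cycle length = 2 (tail of 1 descent step not counted)

2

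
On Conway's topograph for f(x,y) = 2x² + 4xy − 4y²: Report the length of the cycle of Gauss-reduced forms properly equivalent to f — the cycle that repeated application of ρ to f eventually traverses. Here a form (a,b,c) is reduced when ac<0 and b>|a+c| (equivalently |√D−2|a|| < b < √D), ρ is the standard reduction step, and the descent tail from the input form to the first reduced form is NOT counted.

D = 48, ⌊√D⌋ = 6
river: ρ → (-4,4,2)
river: ρ → (2,4,-4)
ρ-cycle length = 2 (tail of 0 descent steps not counted)

2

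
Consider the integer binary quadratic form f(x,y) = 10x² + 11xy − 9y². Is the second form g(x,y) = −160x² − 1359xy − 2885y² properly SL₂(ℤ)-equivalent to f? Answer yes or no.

D₁ = 481, D₂ = 481
river cycle of f (length 30): (-9, 7, 12), (12, 17, -4), (-4, 15, 16), (16, 17, -3), (-3, 19, 10), (10, 21, -1), (-1, 21, 10), (10, 19, -3), (-3, 17, 16), (16, 15, -4), … (20 more)
river cycle of g (length 30): (-9, 7, 12), (12, 17, -4), (-4, 15, 16), (16, 17, -3), (-3, 19, 10), (10, 21, -1), (-1, 21, 10), (10, 19, -3), (-3, 17, 16), (16, 15, -4), … (20 more)
cycles coincide ⇒ equivalent

yes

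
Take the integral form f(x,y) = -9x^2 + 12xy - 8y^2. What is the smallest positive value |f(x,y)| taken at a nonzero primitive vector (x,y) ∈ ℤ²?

translate: b→6 (≡-12 mod 18), so (9,-12,8)→(9,6,5)
flip: (9,6,5)→(5,-6,9)
translate: b→4 (≡-6 mod 10), so (5,-6,9)→(5,4,8)
reduced (well bottom): (5,4,8) with a≤c, −a<b≤a
well minimum |f| = |-5| = 5 (negative-definite)

5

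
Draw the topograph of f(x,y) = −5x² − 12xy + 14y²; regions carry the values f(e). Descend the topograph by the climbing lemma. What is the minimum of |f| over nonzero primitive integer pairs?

descent: ρ → (14,12,-5)  [lands on river]
river: ρ → (-5,18,5)
river: ρ → (5,12,-14)
river: ρ → (-14,16,3)
river: ρ → (3,20,-2)
river: ρ → (-2,20,3)
river: ρ → (3,16,-14)
river: ρ → (-14,12,5)
river: ρ → (5,18,-5)
river: ρ → (-5,12,14)
river: ρ → (14,16,-3)
river: ρ → (-3,20,2)
river: ρ → (2,20,-3)
river: ρ → (-3,16,14)
closes: descent 1, river 14
min |a| on river = 2

2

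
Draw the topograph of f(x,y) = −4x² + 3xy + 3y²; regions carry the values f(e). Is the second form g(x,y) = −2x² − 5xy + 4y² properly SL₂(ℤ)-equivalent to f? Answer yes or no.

D₁ = 57, D₂ = 57
river cycle of f (length 6): (3, 3, -4), (-4, 5, 2), (2, 7, -1), (-1, 7, 2), (2, 5, -4), (-4, 3, 3)
river cycle of g (length 6): (4, 5, -2), (-2, 7, 1), (1, 7, -2), (-2, 5, 4), (4, 3, -3), (-3, 3, 4)
cycles differ ⇒ inequivalent

no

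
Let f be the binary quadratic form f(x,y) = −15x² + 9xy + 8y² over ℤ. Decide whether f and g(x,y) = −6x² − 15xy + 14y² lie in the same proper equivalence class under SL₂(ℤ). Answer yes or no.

D₁ = 561, D₂ = 561
river cycle of f (length 10): (8, 23, -1), (-1, 23, 8), (8, 9, -15), (-15, 21, 2), (2, 23, -4), (-4, 17, 17), (17, 17, -4), (-4, 23, 2), (2, 21, -15), (-15, 9, 8)
river cycle of g (length 16): (14, 15, -6), (-6, 21, 5), (5, 19, -10), (-10, 21, 3), (3, 21, -10), (-10, 19, 5), (5, 21, -6), (-6, 15, 14), (14, 13, -7), (-7, 15, 12), … (6 more)
cycles differ ⇒ inequivalent

no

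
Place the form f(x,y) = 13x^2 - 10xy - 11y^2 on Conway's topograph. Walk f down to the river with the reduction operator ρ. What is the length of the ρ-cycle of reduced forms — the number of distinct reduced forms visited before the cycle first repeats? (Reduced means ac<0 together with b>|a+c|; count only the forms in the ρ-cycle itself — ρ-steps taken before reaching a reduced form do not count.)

D = 672, ⌊√D⌋ = 25
descent: ρ → (-11,10,13)  [lands on river]
river: ρ → (13,16,-8)
river: ρ → (-8,16,13)
river: ρ → (13,10,-11)
river: ρ → (-11,12,12)
river: ρ → (12,12,-11)
ρ-cycle length = 6 (tail of 1 descent step not counted)

6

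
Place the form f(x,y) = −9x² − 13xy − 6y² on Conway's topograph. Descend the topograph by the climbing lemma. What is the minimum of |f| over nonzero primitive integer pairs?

translate: b→-5 (≡13 mod 18), so (9,13,6)→(9,-5,2)
flip: (9,-5,2)→(2,5,9)
translate: b→1 (≡5 mod 4), so (2,5,9)→(2,1,6)
reduced (well bottom): (2,1,6) with a≤c, −a<b≤a
well minimum |f| = |-2| = 2 (negative-definite)

2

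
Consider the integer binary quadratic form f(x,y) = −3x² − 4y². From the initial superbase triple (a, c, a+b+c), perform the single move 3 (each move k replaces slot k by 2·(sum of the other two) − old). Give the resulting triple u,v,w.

start (-3,-4,-7) = (f(1,0),f(0,1),f(1,1))
replace slot 3: 2·((-3)+(-4)) − (-7) = -7 → (-3,-4,-7)

-3,-4,-7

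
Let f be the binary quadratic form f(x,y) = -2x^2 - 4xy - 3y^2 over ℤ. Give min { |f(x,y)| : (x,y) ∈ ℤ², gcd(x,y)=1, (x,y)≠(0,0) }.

translate: b→0 (≡4 mod 4), so (2,4,3)→(2,0,1)
flip: (2,0,1)→(1,0,2)
reduced (well bottom): (1,0,2) with a≤c, −a<b≤a
well minimum |f| = |-1| = 1 (negative-definite)

1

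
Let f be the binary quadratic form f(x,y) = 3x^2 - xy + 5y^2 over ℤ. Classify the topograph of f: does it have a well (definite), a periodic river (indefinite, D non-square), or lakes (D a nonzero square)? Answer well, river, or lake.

D = b²−4ac = (-1)² − 4·3·5 = -59
D < 0 ⇒ definite ⇒ every region one sign ⇒ single well

well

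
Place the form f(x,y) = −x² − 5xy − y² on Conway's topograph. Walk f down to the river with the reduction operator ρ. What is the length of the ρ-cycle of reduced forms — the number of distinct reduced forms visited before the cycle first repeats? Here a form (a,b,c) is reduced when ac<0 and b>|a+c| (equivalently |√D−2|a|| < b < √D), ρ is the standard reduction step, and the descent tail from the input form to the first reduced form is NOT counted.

D = 21, ⌊√D⌋ = 4
descent: ρ → (-1,3,3)  [lands on river]
river: ρ → (3,3,-1)
ρ-cycle length = 2 (tail of 1 descent step not counted)

2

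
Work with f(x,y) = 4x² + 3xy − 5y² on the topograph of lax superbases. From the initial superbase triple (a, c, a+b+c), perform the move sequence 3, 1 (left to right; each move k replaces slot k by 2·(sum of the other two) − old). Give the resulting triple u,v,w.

start (4,-5,2) = (f(1,0),f(0,1),f(1,1))
replace slot 3: 2·(4+(-5)) − 2 = -4 → (4,-5,-4)
replace slot 1: 2·((-5)+(-4)) − 4 = -22 → (-22,-5,-4)

-22,-5,-4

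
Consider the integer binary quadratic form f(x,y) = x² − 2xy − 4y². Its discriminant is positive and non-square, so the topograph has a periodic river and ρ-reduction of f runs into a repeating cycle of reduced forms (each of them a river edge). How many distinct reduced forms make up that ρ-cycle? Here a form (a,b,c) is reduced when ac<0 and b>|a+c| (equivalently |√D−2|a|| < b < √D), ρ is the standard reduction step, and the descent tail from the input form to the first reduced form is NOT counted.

D = 20, ⌊√D⌋ = 4
descent: ρ → (-4,2,1)
descent: ρ → (1,4,-1)  [lands on river]
river: ρ → (-1,4,1)
ρ-cycle length = 2 (tail of 2 descent steps not counted)

2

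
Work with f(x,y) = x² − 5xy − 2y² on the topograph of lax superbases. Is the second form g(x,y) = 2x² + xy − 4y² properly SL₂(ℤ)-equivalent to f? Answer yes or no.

D₁ = 33, D₂ = 33
river cycle of f (length 4): (-2, 5, 1), (1, 5, -2), (-2, 3, 3), (3, 3, -2)
river cycle of g (length 4): (2, 5, -1), (-1, 5, 2), (2, 3, -3), (-3, 3, 2)
cycles differ ⇒ inequivalent

no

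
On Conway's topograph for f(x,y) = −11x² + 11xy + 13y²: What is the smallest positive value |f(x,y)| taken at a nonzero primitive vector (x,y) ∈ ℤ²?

river: ρ → (13,15,-9)
river: ρ → (-9,21,7)
river: ρ → (7,21,-9)
river: ρ → (-9,15,13)
river: ρ → (13,11,-11)
river: ρ → (-11,11,13)
closes: descent 0, river 6
min |a| on river = 7

7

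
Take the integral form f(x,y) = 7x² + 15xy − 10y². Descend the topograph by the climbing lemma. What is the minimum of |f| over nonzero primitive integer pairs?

river: ρ → (-10,5,12)
river: ρ → (12,19,-3)
river: ρ → (-3,17,18)
river: ρ → (18,19,-2)
river: ρ → (-2,21,8)
river: ρ → (8,11,-12)
river: ρ → (-12,13,7)
river: ρ → (7,15,-10)
closes: descent 0, river 8
min |a| on river = 2

2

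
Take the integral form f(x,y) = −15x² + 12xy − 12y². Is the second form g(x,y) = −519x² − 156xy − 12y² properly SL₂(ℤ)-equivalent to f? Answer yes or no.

D₁ = -576, D₂ = -576
f is negative-definite; reduce −f:
−f: flip: (15,-12,12)→(12,12,15)
−f: reduced (well bottom): (12,12,15) with a≤c, −a<b≤a
flip sign back: reduced form of f is (-12,-12,-15)
g is negative-definite; reduce −g:
−g: flip: (519,156,12)→(12,-156,519)
−g: translate: b→12 (≡-156 mod 24), so (12,-156,519)→(12,12,15)
−g: reduced (well bottom): (12,12,15) with a≤c, −a<b≤a
flip sign back: reduced form of g is (-12,-12,-15)
reduced forms (-12, -12, -15) vs (-12, -12, -15) ⇒ equivalent

yes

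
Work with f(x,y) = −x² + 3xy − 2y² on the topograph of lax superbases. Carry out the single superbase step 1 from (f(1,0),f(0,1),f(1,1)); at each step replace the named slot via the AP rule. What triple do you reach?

start (-1,-2,0) = (f(1,0),f(0,1),f(1,1))
replace slot 1: 2·((-2)+0) − (-1) = -3 → (-3,-2,0)

-3,-2,0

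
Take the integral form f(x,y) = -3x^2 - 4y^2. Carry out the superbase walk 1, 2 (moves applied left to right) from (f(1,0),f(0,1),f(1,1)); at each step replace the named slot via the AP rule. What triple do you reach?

start (-3,-4,-7) = (f(1,0),f(0,1),f(1,1))
replace slot 1: 2·((-4)+(-7)) − (-3) = -19 → (-19,-4,-7)
replace slot 2: 2·((-19)+(-7)) − (-4) = -48 → (-19,-48,-7)

-19,-48,-7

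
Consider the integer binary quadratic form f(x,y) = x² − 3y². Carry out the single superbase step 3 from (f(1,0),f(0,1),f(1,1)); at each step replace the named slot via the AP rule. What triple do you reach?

start (1,-3,-2) = (f(1,0),f(0,1),f(1,1))
replace slot 3: 2·(1+(-3)) − (-2) = -2 → (1,-3,-2)

1,-3,-2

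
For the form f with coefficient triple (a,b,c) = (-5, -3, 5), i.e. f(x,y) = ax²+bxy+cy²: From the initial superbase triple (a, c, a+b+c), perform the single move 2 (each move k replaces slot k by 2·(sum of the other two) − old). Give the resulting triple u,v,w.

start (-5,5,-3) = (f(1,0),f(0,1),f(1,1))
replace slot 2: 2·((-5)+(-3)) − 5 = -21 → (-5,-21,-3)

-5,-21,-3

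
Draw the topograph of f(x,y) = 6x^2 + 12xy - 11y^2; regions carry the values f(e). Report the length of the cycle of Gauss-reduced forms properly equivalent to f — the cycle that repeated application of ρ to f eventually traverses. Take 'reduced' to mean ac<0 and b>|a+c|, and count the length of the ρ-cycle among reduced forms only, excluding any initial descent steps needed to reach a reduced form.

D = 408, ⌊√D⌋ = 20
river: ρ → (-11,10,7)
river: ρ → (7,18,-3)
river: ρ → (-3,18,7)
river: ρ → (7,10,-11)
river: ρ → (-11,12,6)
river: ρ → (6,12,-11)
ρ-cycle length = 6 (tail of 0 descent steps not counted)

6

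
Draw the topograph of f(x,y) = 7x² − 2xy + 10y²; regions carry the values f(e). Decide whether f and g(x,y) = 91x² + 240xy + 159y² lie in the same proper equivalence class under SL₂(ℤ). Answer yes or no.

D₁ = -276, D₂ = -276
f: reduced (well bottom): (7,-2,10) with a≤c, −a<b≤a
g: translate: b→58 (≡240 mod 182), so (91,240,159)→(91,58,10)
g: flip: (91,58,10)→(10,-58,91)
g: translate: b→2 (≡-58 mod 20), so (10,-58,91)→(10,2,7)
g: flip: (10,2,7)→(7,-2,10)
g: reduced (well bottom): (7,-2,10) with a≤c, −a<b≤a
reduced forms (7, -2, 10) vs (7, -2, 10) ⇒ equivalent

yes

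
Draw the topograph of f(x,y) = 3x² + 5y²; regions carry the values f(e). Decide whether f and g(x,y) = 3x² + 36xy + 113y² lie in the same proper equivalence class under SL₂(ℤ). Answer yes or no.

D₁ = -60, D₂ = -60
f: reduced (well bottom): (3,0,5) with a≤c, −a<b≤a
g: translate: b→0 (≡36 mod 6), so (3,36,113)→(3,0,5)
g: reduced (well bottom): (3,0,5) with a≤c, −a<b≤a
reduced forms (3, 0, 5) vs (3, 0, 5) ⇒ equivalent

yes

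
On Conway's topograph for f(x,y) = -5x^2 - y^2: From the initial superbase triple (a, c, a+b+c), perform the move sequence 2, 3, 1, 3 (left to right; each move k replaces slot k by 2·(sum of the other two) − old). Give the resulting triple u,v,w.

start (-5,-1,-6) = (f(1,0),f(0,1),f(1,1))
replace slot 2: 2·((-5)+(-6)) − (-1) = -21 → (-5,-21,-6)
replace slot 3: 2·((-5)+(-21)) − (-6) = -46 → (-5,-21,-46)
replace slot 1: 2·((-21)+(-46)) − (-5) = -129 → (-129,-21,-46)
replace slot 3: 2·((-129)+(-21)) − (-46) = -254 → (-129,-21,-254)

-129,-21,-254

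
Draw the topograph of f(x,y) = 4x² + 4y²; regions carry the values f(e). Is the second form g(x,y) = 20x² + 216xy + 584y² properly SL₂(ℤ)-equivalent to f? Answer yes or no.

D₁ = -64, D₂ = -64
f: reduced (well bottom): (4,0,4) with a≤c, −a<b≤a
g: translate: b→16 (≡216 mod 40), so (20,216,584)→(20,16,4)
g: flip: (20,16,4)→(4,-16,20)
g: translate: b→0 (≡-16 mod 8), so (4,-16,20)→(4,0,4)
g: reduced (well bottom): (4,0,4) with a≤c, −a<b≤a
reduced forms (4, 0, 4) vs (4, 0, 4) ⇒ equivalent

yes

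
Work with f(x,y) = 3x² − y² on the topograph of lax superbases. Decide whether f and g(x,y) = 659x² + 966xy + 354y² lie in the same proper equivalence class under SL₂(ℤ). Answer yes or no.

D₁ = 12, D₂ = 12
river cycle of f (length 2): (-1, 2, 2), (2, 2, -1)
river cycle of g (length 2): (-1, 2, 2), (2, 2, -1)
cycles coincide ⇒ equivalent

yes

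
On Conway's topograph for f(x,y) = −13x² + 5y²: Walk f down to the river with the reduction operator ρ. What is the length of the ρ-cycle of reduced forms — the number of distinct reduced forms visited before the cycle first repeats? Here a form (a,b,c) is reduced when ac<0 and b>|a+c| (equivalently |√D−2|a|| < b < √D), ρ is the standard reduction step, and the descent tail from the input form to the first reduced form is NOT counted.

D = 260, ⌊√D⌋ = 16
descent: ρ → (5,10,-8)  [lands on river]
river: ρ → (-8,6,7)
river: ρ → (7,8,-7)
river: ρ → (-7,6,8)
river: ρ → (8,10,-5)
river: ρ → (-5,10,8)
river: ρ → (8,6,-7)
river: ρ → (-7,8,7)
river: ρ → (7,6,-8)
river: ρ → (-8,10,5)
ρ-cycle length = 10 (tail of 1 descent step not counted)

10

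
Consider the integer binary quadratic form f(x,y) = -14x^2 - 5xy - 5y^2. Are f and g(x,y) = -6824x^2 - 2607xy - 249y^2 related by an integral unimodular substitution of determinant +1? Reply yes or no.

D₁ = -255, D₂ = -255
f is negative-definite; reduce −f:
−f: flip: (14,5,5)→(5,-5,14)
−f: translate: b→5 (≡-5 mod 10), so (5,-5,14)→(5,5,14)
−f: reduced (well bottom): (5,5,14) with a≤c, −a<b≤a
flip sign back: reduced form of f is (-5,-5,-14)
g is negative-definite; reduce −g:
−g: flip: (6824,2607,249)→(249,-2607,6824)
−g: translate: b→-117 (≡-2607 mod 498), so (249,-2607,6824)→(249,-117,14)
−g: flip: (249,-117,14)→(14,117,249)
−g: translate: b→5 (≡117 mod 28), so (14,117,249)→(14,5,5)
−g: flip: (14,5,5)→(5,-5,14)
−g: translate: b→5 (≡-5 mod 10), so (5,-5,14)→(5,5,14)
−g: reduced (well bottom): (5,5,14) with a≤c, −a<b≤a
flip sign back: reduced form of g is (-5,-5,-14)
reduced forms (-5, -5, -14) vs (-5, -5, -14) ⇒ equivalent

yes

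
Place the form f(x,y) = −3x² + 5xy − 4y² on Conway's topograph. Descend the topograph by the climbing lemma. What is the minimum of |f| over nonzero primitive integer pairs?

translate: b→1 (≡-5 mod 6), so (3,-5,4)→(3,1,2)
flip: (3,1,2)→(2,-1,3)
reduced (well bottom): (2,-1,3) with a≤c, −a<b≤a
well minimum |f| = |-2| = 2 (negative-definite)

2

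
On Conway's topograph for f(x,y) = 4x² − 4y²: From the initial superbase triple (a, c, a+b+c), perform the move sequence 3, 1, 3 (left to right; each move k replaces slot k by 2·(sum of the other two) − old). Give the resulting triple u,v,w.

start (4,-4,0) = (f(1,0),f(0,1),f(1,1))
replace slot 3: 2·(4+(-4)) − 0 = 0 → (4,-4,0)
replace slot 1: 2·((-4)+0) − 4 = -12 → (-12,-4,0)
replace slot 3: 2·((-12)+(-4)) − 0 = -32 → (-12,-4,-32)

-12,-4,-32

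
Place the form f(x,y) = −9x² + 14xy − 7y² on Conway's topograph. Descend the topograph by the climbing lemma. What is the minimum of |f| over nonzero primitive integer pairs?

translate: b→4 (≡-14 mod 18), so (9,-14,7)→(9,4,2)
flip: (9,4,2)→(2,-4,9)
translate: b→0 (≡-4 mod 4), so (2,-4,9)→(2,0,7)
reduced (well bottom): (2,0,7) with a≤c, −a<b≤a
well minimum |f| = |-2| = 2 (negative-definite)

2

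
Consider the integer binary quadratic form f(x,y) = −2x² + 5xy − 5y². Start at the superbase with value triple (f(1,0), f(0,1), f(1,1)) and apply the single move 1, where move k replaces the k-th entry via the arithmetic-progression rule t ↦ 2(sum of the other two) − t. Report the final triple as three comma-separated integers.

start (-2,-5,-2) = (f(1,0),f(0,1),f(1,1))
replace slot 1: 2·((-5)+(-2)) − (-2) = -12 → (-12,-5,-2)

-12,-5,-2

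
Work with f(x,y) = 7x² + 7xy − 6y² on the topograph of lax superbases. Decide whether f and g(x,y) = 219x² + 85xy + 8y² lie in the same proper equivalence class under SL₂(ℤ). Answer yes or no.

D₁ = 217, D₂ = 217
river cycle of f (length 16): (-6, 5, 8), (8, 11, -3), (-3, 13, 4), (4, 11, -6), (-6, 13, 2), (2, 11, -12), (-12, 13, 1), (1, 13, -12), (-12, 11, 2), (2, 13, -6), … (6 more)
river cycle of g (length 16): (8, 11, -3), (-3, 13, 4), (4, 11, -6), (-6, 13, 2), (2, 11, -12), (-12, 13, 1), (1, 13, -12), (-12, 11, 2), (2, 13, -6), (-6, 11, 4), … (6 more)
cycles coincide ⇒ equivalent

yes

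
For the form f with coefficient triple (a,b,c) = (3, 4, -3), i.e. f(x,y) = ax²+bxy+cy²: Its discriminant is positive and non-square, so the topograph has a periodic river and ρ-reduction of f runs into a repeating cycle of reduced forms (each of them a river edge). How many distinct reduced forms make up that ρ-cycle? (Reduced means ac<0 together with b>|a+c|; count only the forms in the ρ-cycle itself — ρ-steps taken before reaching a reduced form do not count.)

D = 52, ⌊√D⌋ = 7
river: ρ → (-3,2,4)
river: ρ → (4,6,-1)
river: ρ → (-1,6,4)
river: ρ → (4,2,-3)
river: ρ → (-3,4,3)
river: ρ → (3,2,-4)
river: ρ → (-4,6,1)
river: ρ → (1,6,-4)
river: ρ → (-4,2,3)
river: ρ → (3,4,-3)
ρ-cycle length = 10 (tail of 0 descent steps not counted)

10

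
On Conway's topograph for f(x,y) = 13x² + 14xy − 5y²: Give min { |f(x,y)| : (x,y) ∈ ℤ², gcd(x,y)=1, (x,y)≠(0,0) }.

river: ρ → (-5,16,10)
river: ρ → (10,4,-11)
river: ρ → (-11,18,3)
river: ρ → (3,18,-11)
river: ρ → (-11,4,10)
river: ρ → (10,16,-5)
river: ρ → (-5,14,13)
river: ρ → (13,12,-6)
river: ρ → (-6,12,13)
river: ρ → (13,14,-5)
closes: descent 0, river 10
min |a| on river = 3

3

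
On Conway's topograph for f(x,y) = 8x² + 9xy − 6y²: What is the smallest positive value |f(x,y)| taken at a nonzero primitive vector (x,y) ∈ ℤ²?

river: ρ → (-6,15,2)
river: ρ → (2,13,-13)
river: ρ → (-13,13,2)
river: ρ → (2,15,-6)
river: ρ → (-6,9,8)
river: ρ → (8,7,-7)
river: ρ → (-7,7,8)
river: ρ → (8,9,-6)
closes: descent 0, river 8
min |a| on river = 2

2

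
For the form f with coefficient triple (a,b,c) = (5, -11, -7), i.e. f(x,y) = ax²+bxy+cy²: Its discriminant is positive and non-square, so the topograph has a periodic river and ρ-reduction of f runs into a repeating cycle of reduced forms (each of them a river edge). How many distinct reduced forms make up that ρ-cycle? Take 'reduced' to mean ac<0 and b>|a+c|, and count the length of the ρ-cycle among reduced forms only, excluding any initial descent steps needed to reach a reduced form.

D = 261, ⌊√D⌋ = 16
descent: ρ → (-7,11,5)  [lands on river]
river: ρ → (5,9,-9)
river: ρ → (-9,9,5)
river: ρ → (5,11,-7)
river: ρ → (-7,3,9)
river: ρ → (9,15,-1)
river: ρ → (-1,15,9)
river: ρ → (9,3,-7)
ρ-cycle length = 8 (tail of 1 descent step not counted)

8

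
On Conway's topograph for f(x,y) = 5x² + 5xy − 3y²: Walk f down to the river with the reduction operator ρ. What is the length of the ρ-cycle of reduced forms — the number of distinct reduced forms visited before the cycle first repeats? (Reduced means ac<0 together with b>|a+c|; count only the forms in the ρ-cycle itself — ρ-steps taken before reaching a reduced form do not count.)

D = 85, ⌊√D⌋ = 9
river: ρ → (-3,7,3)
river: ρ → (3,5,-5)
river: ρ → (-5,5,3)
river: ρ → (3,7,-3)
river: ρ → (-3,5,5)
river: ρ → (5,5,-3)
ρ-cycle length = 6 (tail of 0 descent steps not counted)

6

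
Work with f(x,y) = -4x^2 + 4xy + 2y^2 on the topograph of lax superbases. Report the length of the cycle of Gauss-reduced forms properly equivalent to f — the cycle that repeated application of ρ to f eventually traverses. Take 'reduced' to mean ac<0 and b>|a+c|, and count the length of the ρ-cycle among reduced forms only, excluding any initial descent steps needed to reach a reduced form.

D = 48, ⌊√D⌋ = 6
river: ρ → (2,4,-4)
river: ρ → (-4,4,2)
ρ-cycle length = 2 (tail of 0 descent steps not counted)

2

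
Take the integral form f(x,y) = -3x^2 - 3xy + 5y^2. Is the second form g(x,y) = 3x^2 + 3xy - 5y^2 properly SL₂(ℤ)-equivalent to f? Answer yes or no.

D₁ = 69, D₂ = 69
river cycle of f (length 4): (5, 3, -3), (-3, 3, 5), (5, 7, -1), (-1, 7, 5)
river cycle of g (length 4): (-5, 7, 1), (1, 7, -5), (-5, 3, 3), (3, 3, -5)
cycles differ ⇒ inequivalent

no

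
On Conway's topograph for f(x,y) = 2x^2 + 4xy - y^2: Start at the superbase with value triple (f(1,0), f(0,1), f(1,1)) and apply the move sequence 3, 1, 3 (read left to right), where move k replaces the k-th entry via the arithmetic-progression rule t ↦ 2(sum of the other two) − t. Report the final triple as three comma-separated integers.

start (2,-1,5) = (f(1,0),f(0,1),f(1,1))
replace slot 3: 2·(2+(-1)) − 5 = -3 → (2,-1,-3)
replace slot 1: 2·((-1)+(-3)) − 2 = -10 → (-10,-1,-3)
replace slot 3: 2·((-10)+(-1)) − (-3) = -19 → (-10,-1,-19)

-10,-1,-19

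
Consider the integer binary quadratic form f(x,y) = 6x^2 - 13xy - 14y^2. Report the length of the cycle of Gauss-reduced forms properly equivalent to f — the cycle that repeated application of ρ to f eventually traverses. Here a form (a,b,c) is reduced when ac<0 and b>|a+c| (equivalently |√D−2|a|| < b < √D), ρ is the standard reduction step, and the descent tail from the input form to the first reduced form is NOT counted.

D = 505, ⌊√D⌋ = 22
descent: ρ → (-14,13,6)  [lands on river]
river: ρ → (6,11,-16)
river: ρ → (-16,21,1)
river: ρ → (1,21,-16)
river: ρ → (-16,11,6)
river: ρ → (6,13,-14)
river: ρ → (-14,15,5)
river: ρ → (5,15,-14)
ρ-cycle length = 8 (tail of 1 descent step not counted)

8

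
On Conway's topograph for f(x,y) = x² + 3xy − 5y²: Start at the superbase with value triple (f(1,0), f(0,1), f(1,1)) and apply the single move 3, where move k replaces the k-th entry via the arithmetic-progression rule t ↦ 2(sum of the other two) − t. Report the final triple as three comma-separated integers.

start (1,-5,-1) = (f(1,0),f(0,1),f(1,1))
replace slot 3: 2·(1+(-5)) − (-1) = -7 → (1,-5,-7)

1,-5,-7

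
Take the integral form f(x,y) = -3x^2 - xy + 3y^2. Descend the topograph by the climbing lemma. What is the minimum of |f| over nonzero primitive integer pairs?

descent: ρ → (3,1,-3)  [lands on river]
river: ρ → (-3,5,1)
river: ρ → (1,5,-3)
river: ρ → (-3,1,3)
river: ρ → (3,5,-1)
river: ρ → (-1,5,3)
closes: descent 1, river 6
min |a| on river = 1

1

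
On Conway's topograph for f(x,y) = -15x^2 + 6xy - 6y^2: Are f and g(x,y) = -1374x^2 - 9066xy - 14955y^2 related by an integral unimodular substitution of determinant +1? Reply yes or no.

D₁ = -324, D₂ = -324
f is negative-definite; reduce −f:
−f: flip: (15,-6,6)→(6,6,15)
−f: reduced (well bottom): (6,6,15) with a≤c, −a<b≤a
flip sign back: reduced form of f is (-6,-6,-15)
g is negative-definite; reduce −g:
−g: translate: b→822 (≡9066 mod 2748), so (1374,9066,14955)→(1374,822,123)
−g: flip: (1374,822,123)→(123,-822,1374)
−g: translate: b→-84 (≡-822 mod 246), so (123,-822,1374)→(123,-84,15)
−g: flip: (123,-84,15)→(15,84,123)
−g: translate: b→-6 (≡84 mod 30), so (15,84,123)→(15,-6,6)
−g: flip: (15,-6,6)→(6,6,15)
−g: reduced (well bottom): (6,6,15) with a≤c, −a<b≤a
flip sign back: reduced form of g is (-6,-6,-15)
reduced forms (-6, -6, -15) vs (-6, -6, -15) ⇒ equivalent

yes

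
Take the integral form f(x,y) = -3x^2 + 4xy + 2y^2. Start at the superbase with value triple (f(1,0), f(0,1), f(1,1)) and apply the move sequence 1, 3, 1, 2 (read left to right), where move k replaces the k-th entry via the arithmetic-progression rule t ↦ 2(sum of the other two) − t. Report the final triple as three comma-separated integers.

start (-3,2,3) = (f(1,0),f(0,1),f(1,1))
replace slot 1: 2·(2+3) − (-3) = 13 → (13,2,3)
replace slot 3: 2·(13+2) − 3 = 27 → (13,2,27)
replace slot 1: 2·(2+27) − 13 = 45 → (45,2,27)
replace slot 2: 2·(45+27) − 2 = 142 → (45,142,27)

45,142,27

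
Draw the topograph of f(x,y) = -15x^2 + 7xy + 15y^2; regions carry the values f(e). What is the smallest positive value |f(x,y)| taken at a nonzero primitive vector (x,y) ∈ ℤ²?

river: ρ → (15,23,-7)
river: ρ → (-7,19,21)
river: ρ → (21,23,-5)
river: ρ → (-5,27,11)
river: ρ → (11,17,-15)
river: ρ → (-15,13,13)
river: ρ → (13,13,-15)
river: ρ → (-15,17,11)
river: ρ → (11,27,-5)
river: ρ → (-5,23,21)
river: ρ → (21,19,-7)
river: ρ → (-7,23,15)
river: ρ → (15,7,-15)
river: ρ → (-15,23,7)
river: ρ → (7,19,-21)
river: ρ → (-21,23,5)
river: ρ → (5,27,-11)
river: ρ → (-11,17,15)
river: ρ → (15,13,-13)
river: ρ → (-13,13,15)
river: ρ → (15,17,-11)
river: ρ → (-11,27,5)
river: ρ → (5,23,-21)
river: ρ → (-21,19,7)
river: ρ → (7,23,-15)
river: ρ → (-15,7,15)
closes: descent 0, river 26
min |a| on river = 5

5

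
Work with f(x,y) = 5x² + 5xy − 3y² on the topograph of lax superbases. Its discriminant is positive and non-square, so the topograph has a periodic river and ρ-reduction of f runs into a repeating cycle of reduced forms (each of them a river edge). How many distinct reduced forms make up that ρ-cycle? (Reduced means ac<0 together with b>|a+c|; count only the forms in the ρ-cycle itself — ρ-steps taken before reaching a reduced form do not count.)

D = 85, ⌊√D⌋ = 9
river: ρ → (-3,7,3)
river: ρ → (3,5,-5)
river: ρ → (-5,5,3)
river: ρ → (3,7,-3)
river: ρ → (-3,5,5)
river: ρ → (5,5,-3)
ρ-cycle length = 6 (tail of 0 descent steps not counted)

6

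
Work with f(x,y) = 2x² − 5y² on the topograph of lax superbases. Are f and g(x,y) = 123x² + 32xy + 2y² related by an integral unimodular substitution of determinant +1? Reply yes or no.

D₁ = 40, D₂ = 40
river cycle of f (length 6): (2, 4, -3), (-3, 2, 3), (3, 4, -2), (-2, 4, 3), (3, 2, -3), (-3, 4, 2)
river cycle of g (length 6): (2, 4, -3), (-3, 2, 3), (3, 4, -2), (-2, 4, 3), (3, 2, -3), (-3, 4, 2)
cycles coincide ⇒ equivalent

yes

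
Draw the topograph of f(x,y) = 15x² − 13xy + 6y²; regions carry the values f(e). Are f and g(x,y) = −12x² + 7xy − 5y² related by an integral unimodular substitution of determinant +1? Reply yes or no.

D₁ = -191, D₂ = -191
f: flip: (15,-13,6)→(6,13,15)
f: translate: b→1 (≡13 mod 12), so (6,13,15)→(6,1,8)
f: reduced (well bottom): (6,1,8) with a≤c, −a<b≤a
g is negative-definite; reduce −g:
−g: flip: (12,-7,5)→(5,7,12)
−g: translate: b→-3 (≡7 mod 10), so (5,7,12)→(5,-3,10)
−g: reduced (well bottom): (5,-3,10) with a≤c, −a<b≤a
flip sign back: reduced form of g is (-5,3,-10)
reduced forms (6, 1, 8) vs (-5, 3, -10) ⇒ inequivalent

no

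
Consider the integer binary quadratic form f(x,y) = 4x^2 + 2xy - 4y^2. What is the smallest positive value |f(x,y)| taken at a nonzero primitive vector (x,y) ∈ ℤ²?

river: ρ → (-4,6,2)
river: ρ → (2,6,-4)
river: ρ → (-4,2,4)
river: ρ → (4,6,-2)
river: ρ → (-2,6,4)
river: ρ → (4,2,-4)
closes: descent 0, river 6
min |a| on river = 2

2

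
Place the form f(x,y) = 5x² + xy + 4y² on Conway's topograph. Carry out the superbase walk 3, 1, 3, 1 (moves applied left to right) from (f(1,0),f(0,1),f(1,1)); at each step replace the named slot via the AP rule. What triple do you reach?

start (5,4,10) = (f(1,0),f(0,1),f(1,1))
replace slot 3: 2·(5+4) − 10 = 8 → (5,4,8)
replace slot 1: 2·(4+8) − 5 = 19 → (19,4,8)
replace slot 3: 2·(19+4) − 8 = 38 → (19,4,38)
replace slot 1: 2·(4+38) − 19 = 65 → (65,4,38)

65,4,38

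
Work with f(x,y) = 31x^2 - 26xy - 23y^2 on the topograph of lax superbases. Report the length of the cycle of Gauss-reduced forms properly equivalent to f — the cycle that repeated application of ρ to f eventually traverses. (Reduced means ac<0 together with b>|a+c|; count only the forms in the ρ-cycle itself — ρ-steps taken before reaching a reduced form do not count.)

D = 3528, ⌊√D⌋ = 59
descent: ρ → (-23,26,31)  [lands on river]
river: ρ → (31,36,-18)
river: ρ → (-18,36,31)
river: ρ → (31,26,-23)
river: ρ → (-23,20,34)
river: ρ → (34,48,-9)
river: ρ → (-9,42,49)
river: ρ → (49,56,-2)
river: ρ → (-2,56,49)
river: ρ → (49,42,-9)
river: ρ → (-9,48,34)
river: ρ → (34,20,-23)
ρ-cycle length = 12 (tail of 1 descent step not counted)

12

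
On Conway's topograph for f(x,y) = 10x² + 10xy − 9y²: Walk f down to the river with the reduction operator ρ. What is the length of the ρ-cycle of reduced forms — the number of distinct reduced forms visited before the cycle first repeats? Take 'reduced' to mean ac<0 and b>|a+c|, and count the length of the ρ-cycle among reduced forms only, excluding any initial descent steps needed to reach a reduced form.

D = 460, ⌊√D⌋ = 21
river: ρ → (-9,8,11)
river: ρ → (11,14,-6)
river: ρ → (-6,10,15)
river: ρ → (15,20,-1)
river: ρ → (-1,20,15)
river: ρ → (15,10,-6)
river: ρ → (-6,14,11)
river: ρ → (11,8,-9)
river: ρ → (-9,10,10)
river: ρ → (10,10,-9)
ρ-cycle length = 10 (tail of 0 descent steps not counted)

10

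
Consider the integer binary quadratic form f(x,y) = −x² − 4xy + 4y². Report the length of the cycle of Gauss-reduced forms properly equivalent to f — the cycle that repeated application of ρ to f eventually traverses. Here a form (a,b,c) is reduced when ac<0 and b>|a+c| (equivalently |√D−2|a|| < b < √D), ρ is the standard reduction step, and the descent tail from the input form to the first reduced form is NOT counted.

D = 32, ⌊√D⌋ = 5
descent: ρ → (4,4,-1)  [lands on river]
river: ρ → (-1,4,4)
ρ-cycle length = 2 (tail of 1 descent step not counted)

2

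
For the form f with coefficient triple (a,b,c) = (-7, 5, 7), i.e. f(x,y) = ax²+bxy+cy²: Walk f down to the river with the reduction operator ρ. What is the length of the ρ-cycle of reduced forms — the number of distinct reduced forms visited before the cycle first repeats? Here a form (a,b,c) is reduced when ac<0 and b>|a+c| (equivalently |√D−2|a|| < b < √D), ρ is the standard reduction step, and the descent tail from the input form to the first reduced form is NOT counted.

D = 221, ⌊√D⌋ = 14
river: ρ → (7,9,-5)
river: ρ → (-5,11,5)
river: ρ → (5,9,-7)
river: ρ → (-7,5,7)
ρ-cycle length = 4 (tail of 0 descent steps not counted)

4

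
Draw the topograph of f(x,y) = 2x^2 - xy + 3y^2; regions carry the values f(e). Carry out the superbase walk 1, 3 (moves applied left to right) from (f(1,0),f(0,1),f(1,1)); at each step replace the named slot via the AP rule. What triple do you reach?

start (2,3,4) = (f(1,0),f(0,1),f(1,1))
replace slot 1: 2·(3+4) − 2 = 12 → (12,3,4)
replace slot 3: 2·(12+3) − 4 = 26 → (12,3,26)

12,3,26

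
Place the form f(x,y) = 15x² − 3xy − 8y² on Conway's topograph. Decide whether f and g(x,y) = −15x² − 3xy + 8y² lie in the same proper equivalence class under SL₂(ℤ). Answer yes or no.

D₁ = 489, D₂ = 489
river cycle of f (length 22): (-8, 19, 4), (4, 21, -3), (-3, 21, 4), (4, 19, -8), (-8, 13, 10), (10, 7, -11), (-11, 15, 6), (6, 21, -2), (-2, 19, 16), (16, 13, -5), … (12 more)
river cycle of g (length 22): (8, 19, -4), (-4, 21, 3), (3, 21, -4), (-4, 19, 8), (8, 13, -10), (-10, 7, 11), (11, 15, -6), (-6, 21, 2), (2, 19, -16), (-16, 13, 5), … (12 more)
cycles differ ⇒ inequivalent

no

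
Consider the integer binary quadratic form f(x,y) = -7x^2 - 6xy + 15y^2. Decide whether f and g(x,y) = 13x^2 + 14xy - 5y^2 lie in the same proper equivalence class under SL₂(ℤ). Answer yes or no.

D₁ = 456, D₂ = 456
river cycle of f (length 6): (-7, 8, 14), (14, 20, -1), (-1, 20, 14), (14, 8, -7), (-7, 20, 2), (2, 20, -7)
river cycle of g (length 10): (-5, 16, 10), (10, 4, -11), (-11, 18, 3), (3, 18, -11), (-11, 4, 10), (10, 16, -5), (-5, 14, 13), (13, 12, -6), (-6, 12, 13), (13, 14, -5)
cycles differ ⇒ inequivalent

no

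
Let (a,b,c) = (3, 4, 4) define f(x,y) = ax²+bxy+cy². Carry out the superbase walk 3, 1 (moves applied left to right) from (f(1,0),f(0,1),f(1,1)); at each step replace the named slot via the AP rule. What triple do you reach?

start (3,4,11) = (f(1,0),f(0,1),f(1,1))
replace slot 3: 2·(3+4) − 11 = 3 → (3,4,3)
replace slot 1: 2·(4+3) − 3 = 11 → (11,4,3)

11,4,3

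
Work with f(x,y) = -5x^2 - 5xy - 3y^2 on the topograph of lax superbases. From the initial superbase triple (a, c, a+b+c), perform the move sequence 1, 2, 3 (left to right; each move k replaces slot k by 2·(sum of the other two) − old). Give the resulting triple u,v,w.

start (-5,-3,-13) = (f(1,0),f(0,1),f(1,1))
replace slot 1: 2·((-3)+(-13)) − (-5) = -27 → (-27,-3,-13)
replace slot 2: 2·((-27)+(-13)) − (-3) = -77 → (-27,-77,-13)
replace slot 3: 2·((-27)+(-77)) − (-13) = -195 → (-27,-77,-195)

-27,-77,-195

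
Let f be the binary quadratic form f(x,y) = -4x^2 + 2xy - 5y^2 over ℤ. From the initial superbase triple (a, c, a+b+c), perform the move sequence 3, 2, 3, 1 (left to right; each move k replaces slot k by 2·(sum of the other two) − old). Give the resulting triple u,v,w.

start (-4,-5,-7) = (f(1,0),f(0,1),f(1,1))
replace slot 3: 2·((-4)+(-5)) − (-7) = -11 → (-4,-5,-11)
replace slot 2: 2·((-4)+(-11)) − (-5) = -25 → (-4,-25,-11)
replace slot 3: 2·((-4)+(-25)) − (-11) = -47 → (-4,-25,-47)
replace slot 1: 2·((-25)+(-47)) − (-4) = -140 → (-140,-25,-47)

-140,-25,-47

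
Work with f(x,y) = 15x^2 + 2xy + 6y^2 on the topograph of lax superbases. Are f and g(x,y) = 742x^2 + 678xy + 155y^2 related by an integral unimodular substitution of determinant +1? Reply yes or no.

D₁ = -356, D₂ = -356
f: flip: (15,2,6)→(6,-2,15)
f: reduced (well bottom): (6,-2,15) with a≤c, −a<b≤a
g: flip: (742,678,155)→(155,-678,742)
g: translate: b→-58 (≡-678 mod 310), so (155,-678,742)→(155,-58,6)
g: flip: (155,-58,6)→(6,58,155)
g: translate: b→-2 (≡58 mod 12), so (6,58,155)→(6,-2,15)
g: reduced (well bottom): (6,-2,15) with a≤c, −a<b≤a
reduced forms (6, -2, 15) vs (6, -2, 15) ⇒ equivalent

yes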